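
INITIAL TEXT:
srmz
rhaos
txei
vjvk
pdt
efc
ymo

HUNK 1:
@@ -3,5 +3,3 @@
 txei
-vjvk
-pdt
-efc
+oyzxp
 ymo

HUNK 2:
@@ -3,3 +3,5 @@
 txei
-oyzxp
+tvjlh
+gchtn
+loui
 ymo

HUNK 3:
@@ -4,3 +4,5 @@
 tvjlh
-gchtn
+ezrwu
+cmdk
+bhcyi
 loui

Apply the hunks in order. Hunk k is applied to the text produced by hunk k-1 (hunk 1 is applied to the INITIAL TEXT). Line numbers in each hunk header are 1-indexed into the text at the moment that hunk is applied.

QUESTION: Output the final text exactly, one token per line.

Hunk 1: at line 3 remove [vjvk,pdt,efc] add [oyzxp] -> 5 lines: srmz rhaos txei oyzxp ymo
Hunk 2: at line 3 remove [oyzxp] add [tvjlh,gchtn,loui] -> 7 lines: srmz rhaos txei tvjlh gchtn loui ymo
Hunk 3: at line 4 remove [gchtn] add [ezrwu,cmdk,bhcyi] -> 9 lines: srmz rhaos txei tvjlh ezrwu cmdk bhcyi loui ymo

Answer: srmz
rhaos
txei
tvjlh
ezrwu
cmdk
bhcyi
loui
ymo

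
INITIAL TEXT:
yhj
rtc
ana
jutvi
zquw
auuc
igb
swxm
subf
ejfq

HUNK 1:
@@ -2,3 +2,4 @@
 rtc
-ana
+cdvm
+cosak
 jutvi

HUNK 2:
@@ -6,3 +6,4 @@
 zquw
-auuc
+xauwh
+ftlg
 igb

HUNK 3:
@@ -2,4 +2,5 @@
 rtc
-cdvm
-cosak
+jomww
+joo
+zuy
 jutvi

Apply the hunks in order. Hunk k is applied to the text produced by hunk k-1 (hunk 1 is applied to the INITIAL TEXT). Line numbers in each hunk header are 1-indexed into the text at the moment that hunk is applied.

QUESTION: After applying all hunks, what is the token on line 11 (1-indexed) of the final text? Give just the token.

Hunk 1: at line 2 remove [ana] add [cdvm,cosak] -> 11 lines: yhj rtc cdvm cosak jutvi zquw auuc igb swxm subf ejfq
Hunk 2: at line 6 remove [auuc] add [xauwh,ftlg] -> 12 lines: yhj rtc cdvm cosak jutvi zquw xauwh ftlg igb swxm subf ejfq
Hunk 3: at line 2 remove [cdvm,cosak] add [jomww,joo,zuy] -> 13 lines: yhj rtc jomww joo zuy jutvi zquw xauwh ftlg igb swxm subf ejfq
Final line 11: swxm

Answer: swxm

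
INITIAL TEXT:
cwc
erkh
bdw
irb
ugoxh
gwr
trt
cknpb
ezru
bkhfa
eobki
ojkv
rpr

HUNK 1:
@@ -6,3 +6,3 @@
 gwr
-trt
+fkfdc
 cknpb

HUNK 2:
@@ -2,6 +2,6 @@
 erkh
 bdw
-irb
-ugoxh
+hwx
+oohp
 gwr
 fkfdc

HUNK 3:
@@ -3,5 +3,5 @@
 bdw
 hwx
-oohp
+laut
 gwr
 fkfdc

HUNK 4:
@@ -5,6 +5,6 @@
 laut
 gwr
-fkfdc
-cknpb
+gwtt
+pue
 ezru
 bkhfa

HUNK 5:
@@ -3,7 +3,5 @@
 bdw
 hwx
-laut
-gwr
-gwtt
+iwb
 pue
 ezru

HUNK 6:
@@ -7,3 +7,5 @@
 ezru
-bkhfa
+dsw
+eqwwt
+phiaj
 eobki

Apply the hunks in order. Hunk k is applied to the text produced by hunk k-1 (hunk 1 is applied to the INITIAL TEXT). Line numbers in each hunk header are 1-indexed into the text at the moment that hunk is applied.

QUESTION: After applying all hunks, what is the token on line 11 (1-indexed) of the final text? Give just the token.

Hunk 1: at line 6 remove [trt] add [fkfdc] -> 13 lines: cwc erkh bdw irb ugoxh gwr fkfdc cknpb ezru bkhfa eobki ojkv rpr
Hunk 2: at line 2 remove [irb,ugoxh] add [hwx,oohp] -> 13 lines: cwc erkh bdw hwx oohp gwr fkfdc cknpb ezru bkhfa eobki ojkv rpr
Hunk 3: at line 3 remove [oohp] add [laut] -> 13 lines: cwc erkh bdw hwx laut gwr fkfdc cknpb ezru bkhfa eobki ojkv rpr
Hunk 4: at line 5 remove [fkfdc,cknpb] add [gwtt,pue] -> 13 lines: cwc erkh bdw hwx laut gwr gwtt pue ezru bkhfa eobki ojkv rpr
Hunk 5: at line 3 remove [laut,gwr,gwtt] add [iwb] -> 11 lines: cwc erkh bdw hwx iwb pue ezru bkhfa eobki ojkv rpr
Hunk 6: at line 7 remove [bkhfa] add [dsw,eqwwt,phiaj] -> 13 lines: cwc erkh bdw hwx iwb pue ezru dsw eqwwt phiaj eobki ojkv rpr
Final line 11: eobki

Answer: eobki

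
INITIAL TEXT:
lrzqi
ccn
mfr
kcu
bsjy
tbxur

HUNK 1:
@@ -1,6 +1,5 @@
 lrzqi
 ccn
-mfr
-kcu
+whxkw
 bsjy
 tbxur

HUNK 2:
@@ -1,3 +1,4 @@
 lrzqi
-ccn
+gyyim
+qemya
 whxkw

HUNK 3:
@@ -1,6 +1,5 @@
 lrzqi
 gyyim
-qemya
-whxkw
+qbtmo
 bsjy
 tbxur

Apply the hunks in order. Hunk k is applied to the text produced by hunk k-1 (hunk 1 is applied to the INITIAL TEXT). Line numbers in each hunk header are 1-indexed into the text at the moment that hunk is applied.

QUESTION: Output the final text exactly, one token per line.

Hunk 1: at line 1 remove [mfr,kcu] add [whxkw] -> 5 lines: lrzqi ccn whxkw bsjy tbxur
Hunk 2: at line 1 remove [ccn] add [gyyim,qemya] -> 6 lines: lrzqi gyyim qemya whxkw bsjy tbxur
Hunk 3: at line 1 remove [qemya,whxkw] add [qbtmo] -> 5 lines: lrzqi gyyim qbtmo bsjy tbxur

Answer: lrzqi
gyyim
qbtmo
bsjy
tbxur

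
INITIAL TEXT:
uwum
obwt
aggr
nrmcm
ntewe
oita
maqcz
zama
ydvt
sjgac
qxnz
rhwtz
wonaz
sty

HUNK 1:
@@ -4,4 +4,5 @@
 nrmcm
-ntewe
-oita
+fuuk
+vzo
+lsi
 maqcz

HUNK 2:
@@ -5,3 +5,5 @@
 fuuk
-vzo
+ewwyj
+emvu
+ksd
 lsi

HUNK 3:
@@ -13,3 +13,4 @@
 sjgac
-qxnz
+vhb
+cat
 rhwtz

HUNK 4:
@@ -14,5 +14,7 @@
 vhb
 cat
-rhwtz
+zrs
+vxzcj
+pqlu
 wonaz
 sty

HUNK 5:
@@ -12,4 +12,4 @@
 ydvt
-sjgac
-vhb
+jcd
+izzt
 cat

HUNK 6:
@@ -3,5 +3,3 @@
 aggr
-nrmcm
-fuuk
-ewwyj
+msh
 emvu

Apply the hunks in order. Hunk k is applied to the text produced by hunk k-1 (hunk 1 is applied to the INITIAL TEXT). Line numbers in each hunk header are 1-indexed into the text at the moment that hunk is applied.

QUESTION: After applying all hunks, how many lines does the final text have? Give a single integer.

Answer: 18

Derivation:
Hunk 1: at line 4 remove [ntewe,oita] add [fuuk,vzo,lsi] -> 15 lines: uwum obwt aggr nrmcm fuuk vzo lsi maqcz zama ydvt sjgac qxnz rhwtz wonaz sty
Hunk 2: at line 5 remove [vzo] add [ewwyj,emvu,ksd] -> 17 lines: uwum obwt aggr nrmcm fuuk ewwyj emvu ksd lsi maqcz zama ydvt sjgac qxnz rhwtz wonaz sty
Hunk 3: at line 13 remove [qxnz] add [vhb,cat] -> 18 lines: uwum obwt aggr nrmcm fuuk ewwyj emvu ksd lsi maqcz zama ydvt sjgac vhb cat rhwtz wonaz sty
Hunk 4: at line 14 remove [rhwtz] add [zrs,vxzcj,pqlu] -> 20 lines: uwum obwt aggr nrmcm fuuk ewwyj emvu ksd lsi maqcz zama ydvt sjgac vhb cat zrs vxzcj pqlu wonaz sty
Hunk 5: at line 12 remove [sjgac,vhb] add [jcd,izzt] -> 20 lines: uwum obwt aggr nrmcm fuuk ewwyj emvu ksd lsi maqcz zama ydvt jcd izzt cat zrs vxzcj pqlu wonaz sty
Hunk 6: at line 3 remove [nrmcm,fuuk,ewwyj] add [msh] -> 18 lines: uwum obwt aggr msh emvu ksd lsi maqcz zama ydvt jcd izzt cat zrs vxzcj pqlu wonaz sty
Final line count: 18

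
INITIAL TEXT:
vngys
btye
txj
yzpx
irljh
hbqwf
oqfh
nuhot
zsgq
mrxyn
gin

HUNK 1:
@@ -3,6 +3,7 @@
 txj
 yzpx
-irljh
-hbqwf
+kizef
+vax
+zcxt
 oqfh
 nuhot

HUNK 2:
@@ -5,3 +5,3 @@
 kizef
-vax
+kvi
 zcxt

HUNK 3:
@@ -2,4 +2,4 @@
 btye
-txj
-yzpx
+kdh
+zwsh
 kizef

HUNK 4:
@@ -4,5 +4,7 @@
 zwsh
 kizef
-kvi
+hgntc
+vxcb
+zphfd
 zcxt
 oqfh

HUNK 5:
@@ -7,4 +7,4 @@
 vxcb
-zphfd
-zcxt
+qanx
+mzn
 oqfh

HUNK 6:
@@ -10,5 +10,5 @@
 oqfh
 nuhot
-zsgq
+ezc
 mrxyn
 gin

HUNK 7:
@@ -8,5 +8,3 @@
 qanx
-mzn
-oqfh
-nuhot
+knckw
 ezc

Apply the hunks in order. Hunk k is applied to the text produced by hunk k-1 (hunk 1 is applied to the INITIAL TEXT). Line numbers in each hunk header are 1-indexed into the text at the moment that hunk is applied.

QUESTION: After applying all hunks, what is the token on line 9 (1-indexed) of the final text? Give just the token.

Hunk 1: at line 3 remove [irljh,hbqwf] add [kizef,vax,zcxt] -> 12 lines: vngys btye txj yzpx kizef vax zcxt oqfh nuhot zsgq mrxyn gin
Hunk 2: at line 5 remove [vax] add [kvi] -> 12 lines: vngys btye txj yzpx kizef kvi zcxt oqfh nuhot zsgq mrxyn gin
Hunk 3: at line 2 remove [txj,yzpx] add [kdh,zwsh] -> 12 lines: vngys btye kdh zwsh kizef kvi zcxt oqfh nuhot zsgq mrxyn gin
Hunk 4: at line 4 remove [kvi] add [hgntc,vxcb,zphfd] -> 14 lines: vngys btye kdh zwsh kizef hgntc vxcb zphfd zcxt oqfh nuhot zsgq mrxyn gin
Hunk 5: at line 7 remove [zphfd,zcxt] add [qanx,mzn] -> 14 lines: vngys btye kdh zwsh kizef hgntc vxcb qanx mzn oqfh nuhot zsgq mrxyn gin
Hunk 6: at line 10 remove [zsgq] add [ezc] -> 14 lines: vngys btye kdh zwsh kizef hgntc vxcb qanx mzn oqfh nuhot ezc mrxyn gin
Hunk 7: at line 8 remove [mzn,oqfh,nuhot] add [knckw] -> 12 lines: vngys btye kdh zwsh kizef hgntc vxcb qanx knckw ezc mrxyn gin
Final line 9: knckw

Answer: knckw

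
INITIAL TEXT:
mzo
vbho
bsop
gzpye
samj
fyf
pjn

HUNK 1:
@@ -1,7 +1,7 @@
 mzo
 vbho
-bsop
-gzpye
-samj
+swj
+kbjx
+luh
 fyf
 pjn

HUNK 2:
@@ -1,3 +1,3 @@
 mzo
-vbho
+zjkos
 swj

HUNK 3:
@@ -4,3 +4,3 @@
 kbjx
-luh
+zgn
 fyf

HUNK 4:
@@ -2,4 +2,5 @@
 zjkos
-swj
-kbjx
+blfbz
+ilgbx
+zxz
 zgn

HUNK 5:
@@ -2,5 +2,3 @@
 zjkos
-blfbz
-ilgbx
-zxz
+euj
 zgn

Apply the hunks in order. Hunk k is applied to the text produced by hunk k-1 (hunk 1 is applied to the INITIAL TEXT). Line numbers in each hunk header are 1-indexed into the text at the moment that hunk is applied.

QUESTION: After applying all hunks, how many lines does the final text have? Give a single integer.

Hunk 1: at line 1 remove [bsop,gzpye,samj] add [swj,kbjx,luh] -> 7 lines: mzo vbho swj kbjx luh fyf pjn
Hunk 2: at line 1 remove [vbho] add [zjkos] -> 7 lines: mzo zjkos swj kbjx luh fyf pjn
Hunk 3: at line 4 remove [luh] add [zgn] -> 7 lines: mzo zjkos swj kbjx zgn fyf pjn
Hunk 4: at line 2 remove [swj,kbjx] add [blfbz,ilgbx,zxz] -> 8 lines: mzo zjkos blfbz ilgbx zxz zgn fyf pjn
Hunk 5: at line 2 remove [blfbz,ilgbx,zxz] add [euj] -> 6 lines: mzo zjkos euj zgn fyf pjn
Final line count: 6

Answer: 6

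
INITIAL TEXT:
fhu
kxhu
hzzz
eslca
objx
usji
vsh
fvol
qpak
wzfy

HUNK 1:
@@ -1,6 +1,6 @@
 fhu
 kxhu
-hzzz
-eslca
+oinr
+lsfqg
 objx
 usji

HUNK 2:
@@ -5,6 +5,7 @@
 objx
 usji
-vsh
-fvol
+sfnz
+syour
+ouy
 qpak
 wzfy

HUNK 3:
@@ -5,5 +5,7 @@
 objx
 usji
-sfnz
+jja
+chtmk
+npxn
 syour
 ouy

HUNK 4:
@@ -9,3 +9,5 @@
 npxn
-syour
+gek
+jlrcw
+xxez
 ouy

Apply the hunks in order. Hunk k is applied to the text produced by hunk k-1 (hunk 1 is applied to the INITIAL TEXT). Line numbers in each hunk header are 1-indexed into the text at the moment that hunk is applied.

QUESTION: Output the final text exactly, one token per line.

Answer: fhu
kxhu
oinr
lsfqg
objx
usji
jja
chtmk
npxn
gek
jlrcw
xxez
ouy
qpak
wzfy

Derivation:
Hunk 1: at line 1 remove [hzzz,eslca] add [oinr,lsfqg] -> 10 lines: fhu kxhu oinr lsfqg objx usji vsh fvol qpak wzfy
Hunk 2: at line 5 remove [vsh,fvol] add [sfnz,syour,ouy] -> 11 lines: fhu kxhu oinr lsfqg objx usji sfnz syour ouy qpak wzfy
Hunk 3: at line 5 remove [sfnz] add [jja,chtmk,npxn] -> 13 lines: fhu kxhu oinr lsfqg objx usji jja chtmk npxn syour ouy qpak wzfy
Hunk 4: at line 9 remove [syour] add [gek,jlrcw,xxez] -> 15 lines: fhu kxhu oinr lsfqg objx usji jja chtmk npxn gek jlrcw xxez ouy qpak wzfy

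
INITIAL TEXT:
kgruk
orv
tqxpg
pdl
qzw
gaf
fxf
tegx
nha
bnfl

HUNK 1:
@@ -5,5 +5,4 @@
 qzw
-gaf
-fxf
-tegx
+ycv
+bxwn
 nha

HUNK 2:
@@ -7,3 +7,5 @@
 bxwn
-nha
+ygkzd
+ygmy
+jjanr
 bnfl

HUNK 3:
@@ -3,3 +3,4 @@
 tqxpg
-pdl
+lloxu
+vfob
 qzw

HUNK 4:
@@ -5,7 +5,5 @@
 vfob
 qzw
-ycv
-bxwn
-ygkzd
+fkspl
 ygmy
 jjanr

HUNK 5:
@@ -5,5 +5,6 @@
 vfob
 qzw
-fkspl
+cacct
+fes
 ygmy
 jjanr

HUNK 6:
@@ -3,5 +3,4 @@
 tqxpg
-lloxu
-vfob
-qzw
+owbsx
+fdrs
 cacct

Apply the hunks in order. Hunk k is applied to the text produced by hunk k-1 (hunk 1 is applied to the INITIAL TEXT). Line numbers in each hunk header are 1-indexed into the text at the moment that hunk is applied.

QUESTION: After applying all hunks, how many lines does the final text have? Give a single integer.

Hunk 1: at line 5 remove [gaf,fxf,tegx] add [ycv,bxwn] -> 9 lines: kgruk orv tqxpg pdl qzw ycv bxwn nha bnfl
Hunk 2: at line 7 remove [nha] add [ygkzd,ygmy,jjanr] -> 11 lines: kgruk orv tqxpg pdl qzw ycv bxwn ygkzd ygmy jjanr bnfl
Hunk 3: at line 3 remove [pdl] add [lloxu,vfob] -> 12 lines: kgruk orv tqxpg lloxu vfob qzw ycv bxwn ygkzd ygmy jjanr bnfl
Hunk 4: at line 5 remove [ycv,bxwn,ygkzd] add [fkspl] -> 10 lines: kgruk orv tqxpg lloxu vfob qzw fkspl ygmy jjanr bnfl
Hunk 5: at line 5 remove [fkspl] add [cacct,fes] -> 11 lines: kgruk orv tqxpg lloxu vfob qzw cacct fes ygmy jjanr bnfl
Hunk 6: at line 3 remove [lloxu,vfob,qzw] add [owbsx,fdrs] -> 10 lines: kgruk orv tqxpg owbsx fdrs cacct fes ygmy jjanr bnfl
Final line count: 10

Answer: 10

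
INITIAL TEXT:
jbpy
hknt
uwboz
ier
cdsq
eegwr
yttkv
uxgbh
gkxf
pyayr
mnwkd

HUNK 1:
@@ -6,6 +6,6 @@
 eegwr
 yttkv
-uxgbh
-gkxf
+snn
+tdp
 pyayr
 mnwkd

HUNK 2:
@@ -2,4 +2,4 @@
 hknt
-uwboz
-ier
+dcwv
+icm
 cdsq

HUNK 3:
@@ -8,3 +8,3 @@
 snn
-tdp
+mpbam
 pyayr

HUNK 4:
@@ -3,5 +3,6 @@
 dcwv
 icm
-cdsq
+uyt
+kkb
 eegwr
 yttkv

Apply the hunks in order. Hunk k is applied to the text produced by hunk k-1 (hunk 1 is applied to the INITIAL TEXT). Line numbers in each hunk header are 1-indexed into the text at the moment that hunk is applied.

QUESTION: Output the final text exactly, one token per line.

Hunk 1: at line 6 remove [uxgbh,gkxf] add [snn,tdp] -> 11 lines: jbpy hknt uwboz ier cdsq eegwr yttkv snn tdp pyayr mnwkd
Hunk 2: at line 2 remove [uwboz,ier] add [dcwv,icm] -> 11 lines: jbpy hknt dcwv icm cdsq eegwr yttkv snn tdp pyayr mnwkd
Hunk 3: at line 8 remove [tdp] add [mpbam] -> 11 lines: jbpy hknt dcwv icm cdsq eegwr yttkv snn mpbam pyayr mnwkd
Hunk 4: at line 3 remove [cdsq] add [uyt,kkb] -> 12 lines: jbpy hknt dcwv icm uyt kkb eegwr yttkv snn mpbam pyayr mnwkd

Answer: jbpy
hknt
dcwv
icm
uyt
kkb
eegwr
yttkv
snn
mpbam
pyayr
mnwkd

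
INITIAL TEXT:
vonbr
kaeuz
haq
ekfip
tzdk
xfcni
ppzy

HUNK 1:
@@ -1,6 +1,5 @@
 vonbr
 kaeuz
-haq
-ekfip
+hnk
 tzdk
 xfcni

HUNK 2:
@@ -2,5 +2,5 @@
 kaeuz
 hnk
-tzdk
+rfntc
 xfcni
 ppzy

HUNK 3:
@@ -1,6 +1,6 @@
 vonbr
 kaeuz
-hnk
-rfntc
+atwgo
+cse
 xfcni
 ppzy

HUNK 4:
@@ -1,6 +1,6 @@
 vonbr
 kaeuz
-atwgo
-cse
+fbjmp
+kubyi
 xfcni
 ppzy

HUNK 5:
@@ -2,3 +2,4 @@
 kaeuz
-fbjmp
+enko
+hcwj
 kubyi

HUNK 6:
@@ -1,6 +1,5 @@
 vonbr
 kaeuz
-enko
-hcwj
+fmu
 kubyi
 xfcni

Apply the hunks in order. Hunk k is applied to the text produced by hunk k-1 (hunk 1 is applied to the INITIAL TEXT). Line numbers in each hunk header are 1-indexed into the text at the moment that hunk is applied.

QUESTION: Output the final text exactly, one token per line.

Answer: vonbr
kaeuz
fmu
kubyi
xfcni
ppzy

Derivation:
Hunk 1: at line 1 remove [haq,ekfip] add [hnk] -> 6 lines: vonbr kaeuz hnk tzdk xfcni ppzy
Hunk 2: at line 2 remove [tzdk] add [rfntc] -> 6 lines: vonbr kaeuz hnk rfntc xfcni ppzy
Hunk 3: at line 1 remove [hnk,rfntc] add [atwgo,cse] -> 6 lines: vonbr kaeuz atwgo cse xfcni ppzy
Hunk 4: at line 1 remove [atwgo,cse] add [fbjmp,kubyi] -> 6 lines: vonbr kaeuz fbjmp kubyi xfcni ppzy
Hunk 5: at line 2 remove [fbjmp] add [enko,hcwj] -> 7 lines: vonbr kaeuz enko hcwj kubyi xfcni ppzy
Hunk 6: at line 1 remove [enko,hcwj] add [fmu] -> 6 lines: vonbr kaeuz fmu kubyi xfcni ppzy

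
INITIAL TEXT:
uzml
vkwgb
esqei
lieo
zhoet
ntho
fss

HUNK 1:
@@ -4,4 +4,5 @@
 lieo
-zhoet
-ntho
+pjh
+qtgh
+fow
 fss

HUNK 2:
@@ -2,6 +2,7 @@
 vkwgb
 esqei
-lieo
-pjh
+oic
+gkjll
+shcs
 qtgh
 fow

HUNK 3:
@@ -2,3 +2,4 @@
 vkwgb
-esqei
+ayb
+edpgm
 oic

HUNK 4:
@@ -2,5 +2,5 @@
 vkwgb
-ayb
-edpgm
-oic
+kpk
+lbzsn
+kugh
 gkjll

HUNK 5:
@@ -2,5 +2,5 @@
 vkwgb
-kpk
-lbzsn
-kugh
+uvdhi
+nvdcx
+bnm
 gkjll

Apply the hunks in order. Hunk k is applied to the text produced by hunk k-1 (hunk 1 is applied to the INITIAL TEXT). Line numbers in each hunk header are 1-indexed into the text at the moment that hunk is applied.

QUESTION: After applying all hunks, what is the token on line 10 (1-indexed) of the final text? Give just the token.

Hunk 1: at line 4 remove [zhoet,ntho] add [pjh,qtgh,fow] -> 8 lines: uzml vkwgb esqei lieo pjh qtgh fow fss
Hunk 2: at line 2 remove [lieo,pjh] add [oic,gkjll,shcs] -> 9 lines: uzml vkwgb esqei oic gkjll shcs qtgh fow fss
Hunk 3: at line 2 remove [esqei] add [ayb,edpgm] -> 10 lines: uzml vkwgb ayb edpgm oic gkjll shcs qtgh fow fss
Hunk 4: at line 2 remove [ayb,edpgm,oic] add [kpk,lbzsn,kugh] -> 10 lines: uzml vkwgb kpk lbzsn kugh gkjll shcs qtgh fow fss
Hunk 5: at line 2 remove [kpk,lbzsn,kugh] add [uvdhi,nvdcx,bnm] -> 10 lines: uzml vkwgb uvdhi nvdcx bnm gkjll shcs qtgh fow fss
Final line 10: fss

Answer: fss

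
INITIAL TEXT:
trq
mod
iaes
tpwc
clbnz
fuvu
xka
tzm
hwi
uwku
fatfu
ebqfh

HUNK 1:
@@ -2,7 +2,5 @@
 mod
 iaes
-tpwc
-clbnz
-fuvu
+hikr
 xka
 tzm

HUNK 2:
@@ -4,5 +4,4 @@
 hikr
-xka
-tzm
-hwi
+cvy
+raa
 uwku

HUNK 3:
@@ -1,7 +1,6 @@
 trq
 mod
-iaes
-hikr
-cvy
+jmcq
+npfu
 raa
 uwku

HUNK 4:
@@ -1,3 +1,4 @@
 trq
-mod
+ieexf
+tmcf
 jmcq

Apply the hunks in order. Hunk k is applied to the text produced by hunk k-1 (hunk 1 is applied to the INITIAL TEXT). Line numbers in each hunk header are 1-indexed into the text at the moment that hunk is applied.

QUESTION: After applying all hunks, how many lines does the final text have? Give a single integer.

Answer: 9

Derivation:
Hunk 1: at line 2 remove [tpwc,clbnz,fuvu] add [hikr] -> 10 lines: trq mod iaes hikr xka tzm hwi uwku fatfu ebqfh
Hunk 2: at line 4 remove [xka,tzm,hwi] add [cvy,raa] -> 9 lines: trq mod iaes hikr cvy raa uwku fatfu ebqfh
Hunk 3: at line 1 remove [iaes,hikr,cvy] add [jmcq,npfu] -> 8 lines: trq mod jmcq npfu raa uwku fatfu ebqfh
Hunk 4: at line 1 remove [mod] add [ieexf,tmcf] -> 9 lines: trq ieexf tmcf jmcq npfu raa uwku fatfu ebqfh
Final line count: 9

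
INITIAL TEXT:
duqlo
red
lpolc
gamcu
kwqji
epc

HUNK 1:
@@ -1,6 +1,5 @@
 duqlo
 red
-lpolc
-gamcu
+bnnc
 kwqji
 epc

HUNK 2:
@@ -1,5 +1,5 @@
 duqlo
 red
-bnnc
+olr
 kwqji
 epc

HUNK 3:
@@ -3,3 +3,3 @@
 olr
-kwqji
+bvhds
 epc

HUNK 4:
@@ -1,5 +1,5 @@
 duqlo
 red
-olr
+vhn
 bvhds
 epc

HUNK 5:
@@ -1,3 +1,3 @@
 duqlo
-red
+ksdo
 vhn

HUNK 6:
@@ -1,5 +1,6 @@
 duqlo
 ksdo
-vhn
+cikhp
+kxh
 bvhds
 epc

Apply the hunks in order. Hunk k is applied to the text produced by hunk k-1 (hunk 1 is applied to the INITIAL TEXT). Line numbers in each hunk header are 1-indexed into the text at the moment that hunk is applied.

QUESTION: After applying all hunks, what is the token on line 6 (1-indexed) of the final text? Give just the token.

Answer: epc

Derivation:
Hunk 1: at line 1 remove [lpolc,gamcu] add [bnnc] -> 5 lines: duqlo red bnnc kwqji epc
Hunk 2: at line 1 remove [bnnc] add [olr] -> 5 lines: duqlo red olr kwqji epc
Hunk 3: at line 3 remove [kwqji] add [bvhds] -> 5 lines: duqlo red olr bvhds epc
Hunk 4: at line 1 remove [olr] add [vhn] -> 5 lines: duqlo red vhn bvhds epc
Hunk 5: at line 1 remove [red] add [ksdo] -> 5 lines: duqlo ksdo vhn bvhds epc
Hunk 6: at line 1 remove [vhn] add [cikhp,kxh] -> 6 lines: duqlo ksdo cikhp kxh bvhds epc
Final line 6: epc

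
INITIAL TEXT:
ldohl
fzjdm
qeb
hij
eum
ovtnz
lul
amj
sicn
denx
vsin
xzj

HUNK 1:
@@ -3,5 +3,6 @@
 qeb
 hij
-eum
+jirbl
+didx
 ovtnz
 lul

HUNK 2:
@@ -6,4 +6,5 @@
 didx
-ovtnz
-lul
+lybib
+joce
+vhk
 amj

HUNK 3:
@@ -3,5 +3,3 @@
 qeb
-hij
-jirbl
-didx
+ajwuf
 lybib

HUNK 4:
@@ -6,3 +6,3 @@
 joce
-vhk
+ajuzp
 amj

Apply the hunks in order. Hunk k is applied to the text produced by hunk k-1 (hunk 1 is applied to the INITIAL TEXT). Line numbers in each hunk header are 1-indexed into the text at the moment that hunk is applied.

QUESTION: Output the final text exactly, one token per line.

Answer: ldohl
fzjdm
qeb
ajwuf
lybib
joce
ajuzp
amj
sicn
denx
vsin
xzj

Derivation:
Hunk 1: at line 3 remove [eum] add [jirbl,didx] -> 13 lines: ldohl fzjdm qeb hij jirbl didx ovtnz lul amj sicn denx vsin xzj
Hunk 2: at line 6 remove [ovtnz,lul] add [lybib,joce,vhk] -> 14 lines: ldohl fzjdm qeb hij jirbl didx lybib joce vhk amj sicn denx vsin xzj
Hunk 3: at line 3 remove [hij,jirbl,didx] add [ajwuf] -> 12 lines: ldohl fzjdm qeb ajwuf lybib joce vhk amj sicn denx vsin xzj
Hunk 4: at line 6 remove [vhk] add [ajuzp] -> 12 lines: ldohl fzjdm qeb ajwuf lybib joce ajuzp amj sicn denx vsin xzj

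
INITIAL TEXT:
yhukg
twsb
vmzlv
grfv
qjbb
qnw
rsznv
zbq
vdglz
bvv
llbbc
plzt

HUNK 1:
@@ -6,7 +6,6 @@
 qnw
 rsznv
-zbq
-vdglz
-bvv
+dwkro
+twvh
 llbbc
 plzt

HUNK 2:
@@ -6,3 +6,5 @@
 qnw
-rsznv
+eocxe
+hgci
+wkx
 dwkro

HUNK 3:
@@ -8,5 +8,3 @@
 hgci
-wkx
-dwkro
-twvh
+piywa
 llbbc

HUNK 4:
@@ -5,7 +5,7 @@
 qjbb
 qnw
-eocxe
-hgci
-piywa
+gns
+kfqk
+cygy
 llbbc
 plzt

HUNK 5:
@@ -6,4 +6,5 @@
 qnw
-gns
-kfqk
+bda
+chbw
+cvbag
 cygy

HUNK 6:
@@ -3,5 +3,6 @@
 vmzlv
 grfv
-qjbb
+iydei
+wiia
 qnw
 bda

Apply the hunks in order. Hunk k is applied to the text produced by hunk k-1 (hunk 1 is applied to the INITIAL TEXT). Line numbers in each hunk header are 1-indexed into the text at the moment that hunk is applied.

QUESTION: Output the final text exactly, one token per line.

Hunk 1: at line 6 remove [zbq,vdglz,bvv] add [dwkro,twvh] -> 11 lines: yhukg twsb vmzlv grfv qjbb qnw rsznv dwkro twvh llbbc plzt
Hunk 2: at line 6 remove [rsznv] add [eocxe,hgci,wkx] -> 13 lines: yhukg twsb vmzlv grfv qjbb qnw eocxe hgci wkx dwkro twvh llbbc plzt
Hunk 3: at line 8 remove [wkx,dwkro,twvh] add [piywa] -> 11 lines: yhukg twsb vmzlv grfv qjbb qnw eocxe hgci piywa llbbc plzt
Hunk 4: at line 5 remove [eocxe,hgci,piywa] add [gns,kfqk,cygy] -> 11 lines: yhukg twsb vmzlv grfv qjbb qnw gns kfqk cygy llbbc plzt
Hunk 5: at line 6 remove [gns,kfqk] add [bda,chbw,cvbag] -> 12 lines: yhukg twsb vmzlv grfv qjbb qnw bda chbw cvbag cygy llbbc plzt
Hunk 6: at line 3 remove [qjbb] add [iydei,wiia] -> 13 lines: yhukg twsb vmzlv grfv iydei wiia qnw bda chbw cvbag cygy llbbc plzt

Answer: yhukg
twsb
vmzlv
grfv
iydei
wiia
qnw
bda
chbw
cvbag
cygy
llbbc
plzt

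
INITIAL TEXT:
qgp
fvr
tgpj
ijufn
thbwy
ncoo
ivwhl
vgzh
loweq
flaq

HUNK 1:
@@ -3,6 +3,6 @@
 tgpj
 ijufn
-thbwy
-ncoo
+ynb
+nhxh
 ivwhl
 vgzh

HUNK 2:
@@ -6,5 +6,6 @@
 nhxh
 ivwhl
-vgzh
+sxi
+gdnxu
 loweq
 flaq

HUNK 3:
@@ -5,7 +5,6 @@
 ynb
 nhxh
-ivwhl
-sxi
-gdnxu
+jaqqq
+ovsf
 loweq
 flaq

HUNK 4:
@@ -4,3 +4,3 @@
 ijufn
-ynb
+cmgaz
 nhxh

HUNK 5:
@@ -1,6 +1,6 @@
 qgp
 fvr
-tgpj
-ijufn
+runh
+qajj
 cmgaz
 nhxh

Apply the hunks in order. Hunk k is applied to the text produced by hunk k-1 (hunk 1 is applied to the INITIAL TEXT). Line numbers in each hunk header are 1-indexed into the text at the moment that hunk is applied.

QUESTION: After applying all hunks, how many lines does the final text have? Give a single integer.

Answer: 10

Derivation:
Hunk 1: at line 3 remove [thbwy,ncoo] add [ynb,nhxh] -> 10 lines: qgp fvr tgpj ijufn ynb nhxh ivwhl vgzh loweq flaq
Hunk 2: at line 6 remove [vgzh] add [sxi,gdnxu] -> 11 lines: qgp fvr tgpj ijufn ynb nhxh ivwhl sxi gdnxu loweq flaq
Hunk 3: at line 5 remove [ivwhl,sxi,gdnxu] add [jaqqq,ovsf] -> 10 lines: qgp fvr tgpj ijufn ynb nhxh jaqqq ovsf loweq flaq
Hunk 4: at line 4 remove [ynb] add [cmgaz] -> 10 lines: qgp fvr tgpj ijufn cmgaz nhxh jaqqq ovsf loweq flaq
Hunk 5: at line 1 remove [tgpj,ijufn] add [runh,qajj] -> 10 lines: qgp fvr runh qajj cmgaz nhxh jaqqq ovsf loweq flaq
Final line count: 10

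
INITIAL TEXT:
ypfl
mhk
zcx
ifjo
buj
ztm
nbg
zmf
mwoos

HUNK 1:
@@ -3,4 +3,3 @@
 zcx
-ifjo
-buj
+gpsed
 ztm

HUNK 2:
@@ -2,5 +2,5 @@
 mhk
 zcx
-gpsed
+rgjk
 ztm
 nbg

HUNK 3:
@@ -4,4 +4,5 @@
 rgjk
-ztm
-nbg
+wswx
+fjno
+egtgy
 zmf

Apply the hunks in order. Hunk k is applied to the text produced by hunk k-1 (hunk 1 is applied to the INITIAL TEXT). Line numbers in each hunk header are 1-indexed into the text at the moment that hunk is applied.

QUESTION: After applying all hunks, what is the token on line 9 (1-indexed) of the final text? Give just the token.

Answer: mwoos

Derivation:
Hunk 1: at line 3 remove [ifjo,buj] add [gpsed] -> 8 lines: ypfl mhk zcx gpsed ztm nbg zmf mwoos
Hunk 2: at line 2 remove [gpsed] add [rgjk] -> 8 lines: ypfl mhk zcx rgjk ztm nbg zmf mwoos
Hunk 3: at line 4 remove [ztm,nbg] add [wswx,fjno,egtgy] -> 9 lines: ypfl mhk zcx rgjk wswx fjno egtgy zmf mwoos
Final line 9: mwoos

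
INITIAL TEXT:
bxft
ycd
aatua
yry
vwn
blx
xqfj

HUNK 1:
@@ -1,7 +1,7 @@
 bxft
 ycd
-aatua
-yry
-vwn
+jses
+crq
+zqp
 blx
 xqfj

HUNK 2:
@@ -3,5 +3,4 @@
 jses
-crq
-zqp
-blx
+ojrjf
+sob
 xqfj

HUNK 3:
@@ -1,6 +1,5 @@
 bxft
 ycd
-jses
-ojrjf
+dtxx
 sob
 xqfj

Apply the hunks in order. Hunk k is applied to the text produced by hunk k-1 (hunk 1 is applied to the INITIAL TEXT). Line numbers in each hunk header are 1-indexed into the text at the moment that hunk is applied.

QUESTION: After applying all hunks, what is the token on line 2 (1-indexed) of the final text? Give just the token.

Answer: ycd

Derivation:
Hunk 1: at line 1 remove [aatua,yry,vwn] add [jses,crq,zqp] -> 7 lines: bxft ycd jses crq zqp blx xqfj
Hunk 2: at line 3 remove [crq,zqp,blx] add [ojrjf,sob] -> 6 lines: bxft ycd jses ojrjf sob xqfj
Hunk 3: at line 1 remove [jses,ojrjf] add [dtxx] -> 5 lines: bxft ycd dtxx sob xqfj
Final line 2: ycd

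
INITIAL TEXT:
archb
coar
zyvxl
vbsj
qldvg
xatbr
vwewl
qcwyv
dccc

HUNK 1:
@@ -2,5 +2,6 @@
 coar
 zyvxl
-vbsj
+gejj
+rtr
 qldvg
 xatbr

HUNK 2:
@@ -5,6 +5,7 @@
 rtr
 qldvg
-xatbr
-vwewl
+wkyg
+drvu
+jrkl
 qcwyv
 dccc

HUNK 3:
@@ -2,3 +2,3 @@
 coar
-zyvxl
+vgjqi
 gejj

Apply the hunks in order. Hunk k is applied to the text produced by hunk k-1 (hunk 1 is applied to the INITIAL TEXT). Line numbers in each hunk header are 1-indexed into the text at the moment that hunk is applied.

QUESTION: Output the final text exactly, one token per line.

Answer: archb
coar
vgjqi
gejj
rtr
qldvg
wkyg
drvu
jrkl
qcwyv
dccc

Derivation:
Hunk 1: at line 2 remove [vbsj] add [gejj,rtr] -> 10 lines: archb coar zyvxl gejj rtr qldvg xatbr vwewl qcwyv dccc
Hunk 2: at line 5 remove [xatbr,vwewl] add [wkyg,drvu,jrkl] -> 11 lines: archb coar zyvxl gejj rtr qldvg wkyg drvu jrkl qcwyv dccc
Hunk 3: at line 2 remove [zyvxl] add [vgjqi] -> 11 lines: archb coar vgjqi gejj rtr qldvg wkyg drvu jrkl qcwyv dccc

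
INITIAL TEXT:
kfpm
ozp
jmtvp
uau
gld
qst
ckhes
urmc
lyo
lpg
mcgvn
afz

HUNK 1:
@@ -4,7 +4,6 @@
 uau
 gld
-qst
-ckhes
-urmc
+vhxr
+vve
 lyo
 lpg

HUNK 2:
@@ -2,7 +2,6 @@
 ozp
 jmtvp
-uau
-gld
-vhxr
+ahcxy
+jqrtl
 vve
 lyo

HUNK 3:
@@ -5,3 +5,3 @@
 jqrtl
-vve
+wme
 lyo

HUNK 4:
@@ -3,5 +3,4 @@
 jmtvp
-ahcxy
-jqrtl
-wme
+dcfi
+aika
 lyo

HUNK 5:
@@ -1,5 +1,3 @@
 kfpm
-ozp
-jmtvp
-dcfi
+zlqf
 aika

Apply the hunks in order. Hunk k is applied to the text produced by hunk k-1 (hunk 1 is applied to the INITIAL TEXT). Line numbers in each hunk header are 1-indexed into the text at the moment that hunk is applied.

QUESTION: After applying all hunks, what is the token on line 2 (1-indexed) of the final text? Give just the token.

Hunk 1: at line 4 remove [qst,ckhes,urmc] add [vhxr,vve] -> 11 lines: kfpm ozp jmtvp uau gld vhxr vve lyo lpg mcgvn afz
Hunk 2: at line 2 remove [uau,gld,vhxr] add [ahcxy,jqrtl] -> 10 lines: kfpm ozp jmtvp ahcxy jqrtl vve lyo lpg mcgvn afz
Hunk 3: at line 5 remove [vve] add [wme] -> 10 lines: kfpm ozp jmtvp ahcxy jqrtl wme lyo lpg mcgvn afz
Hunk 4: at line 3 remove [ahcxy,jqrtl,wme] add [dcfi,aika] -> 9 lines: kfpm ozp jmtvp dcfi aika lyo lpg mcgvn afz
Hunk 5: at line 1 remove [ozp,jmtvp,dcfi] add [zlqf] -> 7 lines: kfpm zlqf aika lyo lpg mcgvn afz
Final line 2: zlqf

Answer: zlqf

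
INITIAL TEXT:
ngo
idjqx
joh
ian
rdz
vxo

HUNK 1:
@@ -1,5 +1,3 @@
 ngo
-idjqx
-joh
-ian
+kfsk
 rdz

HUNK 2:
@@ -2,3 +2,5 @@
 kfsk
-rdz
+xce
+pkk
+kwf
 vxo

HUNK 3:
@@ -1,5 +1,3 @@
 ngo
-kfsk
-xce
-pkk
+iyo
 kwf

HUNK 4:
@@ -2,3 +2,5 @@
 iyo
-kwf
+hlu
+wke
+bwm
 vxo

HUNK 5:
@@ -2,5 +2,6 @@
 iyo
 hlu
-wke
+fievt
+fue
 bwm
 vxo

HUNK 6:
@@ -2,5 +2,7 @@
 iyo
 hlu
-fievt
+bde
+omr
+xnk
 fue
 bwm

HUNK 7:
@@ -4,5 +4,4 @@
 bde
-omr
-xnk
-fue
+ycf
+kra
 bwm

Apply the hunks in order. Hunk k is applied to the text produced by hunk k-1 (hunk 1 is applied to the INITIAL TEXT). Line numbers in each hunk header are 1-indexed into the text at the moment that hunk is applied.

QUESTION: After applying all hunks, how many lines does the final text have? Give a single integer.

Hunk 1: at line 1 remove [idjqx,joh,ian] add [kfsk] -> 4 lines: ngo kfsk rdz vxo
Hunk 2: at line 2 remove [rdz] add [xce,pkk,kwf] -> 6 lines: ngo kfsk xce pkk kwf vxo
Hunk 3: at line 1 remove [kfsk,xce,pkk] add [iyo] -> 4 lines: ngo iyo kwf vxo
Hunk 4: at line 2 remove [kwf] add [hlu,wke,bwm] -> 6 lines: ngo iyo hlu wke bwm vxo
Hunk 5: at line 2 remove [wke] add [fievt,fue] -> 7 lines: ngo iyo hlu fievt fue bwm vxo
Hunk 6: at line 2 remove [fievt] add [bde,omr,xnk] -> 9 lines: ngo iyo hlu bde omr xnk fue bwm vxo
Hunk 7: at line 4 remove [omr,xnk,fue] add [ycf,kra] -> 8 lines: ngo iyo hlu bde ycf kra bwm vxo
Final line count: 8

Answer: 8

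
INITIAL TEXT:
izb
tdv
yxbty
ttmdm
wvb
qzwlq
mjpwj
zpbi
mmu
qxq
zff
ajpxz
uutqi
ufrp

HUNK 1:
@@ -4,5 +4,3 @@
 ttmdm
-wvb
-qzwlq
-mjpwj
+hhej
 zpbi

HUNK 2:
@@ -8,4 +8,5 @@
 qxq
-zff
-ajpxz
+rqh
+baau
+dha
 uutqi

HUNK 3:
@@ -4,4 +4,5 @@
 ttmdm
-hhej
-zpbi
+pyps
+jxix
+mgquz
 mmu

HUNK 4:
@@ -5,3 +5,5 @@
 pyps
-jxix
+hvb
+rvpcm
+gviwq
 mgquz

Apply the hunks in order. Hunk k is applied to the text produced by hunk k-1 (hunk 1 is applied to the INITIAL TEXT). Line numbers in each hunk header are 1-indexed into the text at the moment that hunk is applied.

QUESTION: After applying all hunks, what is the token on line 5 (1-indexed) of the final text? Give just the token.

Answer: pyps

Derivation:
Hunk 1: at line 4 remove [wvb,qzwlq,mjpwj] add [hhej] -> 12 lines: izb tdv yxbty ttmdm hhej zpbi mmu qxq zff ajpxz uutqi ufrp
Hunk 2: at line 8 remove [zff,ajpxz] add [rqh,baau,dha] -> 13 lines: izb tdv yxbty ttmdm hhej zpbi mmu qxq rqh baau dha uutqi ufrp
Hunk 3: at line 4 remove [hhej,zpbi] add [pyps,jxix,mgquz] -> 14 lines: izb tdv yxbty ttmdm pyps jxix mgquz mmu qxq rqh baau dha uutqi ufrp
Hunk 4: at line 5 remove [jxix] add [hvb,rvpcm,gviwq] -> 16 lines: izb tdv yxbty ttmdm pyps hvb rvpcm gviwq mgquz mmu qxq rqh baau dha uutqi ufrp
Final line 5: pyps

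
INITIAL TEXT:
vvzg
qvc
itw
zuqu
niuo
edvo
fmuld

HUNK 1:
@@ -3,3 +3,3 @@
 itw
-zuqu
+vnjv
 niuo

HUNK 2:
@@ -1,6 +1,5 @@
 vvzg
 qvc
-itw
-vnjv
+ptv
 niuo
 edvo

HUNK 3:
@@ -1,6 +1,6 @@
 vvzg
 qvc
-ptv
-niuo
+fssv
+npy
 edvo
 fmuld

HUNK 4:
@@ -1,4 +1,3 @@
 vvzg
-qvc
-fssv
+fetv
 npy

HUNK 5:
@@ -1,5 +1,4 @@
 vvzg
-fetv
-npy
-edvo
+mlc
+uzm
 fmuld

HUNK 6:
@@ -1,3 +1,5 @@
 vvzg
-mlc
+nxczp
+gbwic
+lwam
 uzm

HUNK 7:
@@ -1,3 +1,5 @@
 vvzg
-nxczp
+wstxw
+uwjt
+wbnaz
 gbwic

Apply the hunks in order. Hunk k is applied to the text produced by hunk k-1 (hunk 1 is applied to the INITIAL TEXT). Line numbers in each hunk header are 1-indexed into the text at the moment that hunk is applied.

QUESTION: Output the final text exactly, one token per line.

Hunk 1: at line 3 remove [zuqu] add [vnjv] -> 7 lines: vvzg qvc itw vnjv niuo edvo fmuld
Hunk 2: at line 1 remove [itw,vnjv] add [ptv] -> 6 lines: vvzg qvc ptv niuo edvo fmuld
Hunk 3: at line 1 remove [ptv,niuo] add [fssv,npy] -> 6 lines: vvzg qvc fssv npy edvo fmuld
Hunk 4: at line 1 remove [qvc,fssv] add [fetv] -> 5 lines: vvzg fetv npy edvo fmuld
Hunk 5: at line 1 remove [fetv,npy,edvo] add [mlc,uzm] -> 4 lines: vvzg mlc uzm fmuld
Hunk 6: at line 1 remove [mlc] add [nxczp,gbwic,lwam] -> 6 lines: vvzg nxczp gbwic lwam uzm fmuld
Hunk 7: at line 1 remove [nxczp] add [wstxw,uwjt,wbnaz] -> 8 lines: vvzg wstxw uwjt wbnaz gbwic lwam uzm fmuld

Answer: vvzg
wstxw
uwjt
wbnaz
gbwic
lwam
uzm
fmuld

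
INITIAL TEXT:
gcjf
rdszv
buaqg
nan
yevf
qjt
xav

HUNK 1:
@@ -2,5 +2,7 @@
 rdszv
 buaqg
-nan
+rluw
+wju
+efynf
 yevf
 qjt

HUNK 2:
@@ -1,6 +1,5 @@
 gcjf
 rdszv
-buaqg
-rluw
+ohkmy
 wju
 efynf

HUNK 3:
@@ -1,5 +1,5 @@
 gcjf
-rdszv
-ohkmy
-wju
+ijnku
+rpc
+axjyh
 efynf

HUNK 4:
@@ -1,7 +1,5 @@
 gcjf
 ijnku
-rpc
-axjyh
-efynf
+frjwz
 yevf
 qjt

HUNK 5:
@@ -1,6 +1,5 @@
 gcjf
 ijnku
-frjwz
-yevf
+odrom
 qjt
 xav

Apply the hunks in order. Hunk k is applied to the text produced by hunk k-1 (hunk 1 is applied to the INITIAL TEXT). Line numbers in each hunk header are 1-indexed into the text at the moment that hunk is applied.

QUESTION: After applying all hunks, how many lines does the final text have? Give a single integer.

Answer: 5

Derivation:
Hunk 1: at line 2 remove [nan] add [rluw,wju,efynf] -> 9 lines: gcjf rdszv buaqg rluw wju efynf yevf qjt xav
Hunk 2: at line 1 remove [buaqg,rluw] add [ohkmy] -> 8 lines: gcjf rdszv ohkmy wju efynf yevf qjt xav
Hunk 3: at line 1 remove [rdszv,ohkmy,wju] add [ijnku,rpc,axjyh] -> 8 lines: gcjf ijnku rpc axjyh efynf yevf qjt xav
Hunk 4: at line 1 remove [rpc,axjyh,efynf] add [frjwz] -> 6 lines: gcjf ijnku frjwz yevf qjt xav
Hunk 5: at line 1 remove [frjwz,yevf] add [odrom] -> 5 lines: gcjf ijnku odrom qjt xav
Final line count: 5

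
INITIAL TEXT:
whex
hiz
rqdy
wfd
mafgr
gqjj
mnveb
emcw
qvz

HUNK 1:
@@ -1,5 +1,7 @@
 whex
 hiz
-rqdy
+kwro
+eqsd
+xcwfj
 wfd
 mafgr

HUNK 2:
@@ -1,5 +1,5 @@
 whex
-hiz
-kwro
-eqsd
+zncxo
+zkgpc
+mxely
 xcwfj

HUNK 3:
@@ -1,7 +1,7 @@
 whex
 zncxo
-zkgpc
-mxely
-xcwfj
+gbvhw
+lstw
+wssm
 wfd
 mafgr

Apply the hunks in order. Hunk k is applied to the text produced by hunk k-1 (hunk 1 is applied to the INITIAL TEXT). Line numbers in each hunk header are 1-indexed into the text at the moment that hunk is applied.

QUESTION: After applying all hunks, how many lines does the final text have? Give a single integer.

Hunk 1: at line 1 remove [rqdy] add [kwro,eqsd,xcwfj] -> 11 lines: whex hiz kwro eqsd xcwfj wfd mafgr gqjj mnveb emcw qvz
Hunk 2: at line 1 remove [hiz,kwro,eqsd] add [zncxo,zkgpc,mxely] -> 11 lines: whex zncxo zkgpc mxely xcwfj wfd mafgr gqjj mnveb emcw qvz
Hunk 3: at line 1 remove [zkgpc,mxely,xcwfj] add [gbvhw,lstw,wssm] -> 11 lines: whex zncxo gbvhw lstw wssm wfd mafgr gqjj mnveb emcw qvz
Final line count: 11

Answer: 11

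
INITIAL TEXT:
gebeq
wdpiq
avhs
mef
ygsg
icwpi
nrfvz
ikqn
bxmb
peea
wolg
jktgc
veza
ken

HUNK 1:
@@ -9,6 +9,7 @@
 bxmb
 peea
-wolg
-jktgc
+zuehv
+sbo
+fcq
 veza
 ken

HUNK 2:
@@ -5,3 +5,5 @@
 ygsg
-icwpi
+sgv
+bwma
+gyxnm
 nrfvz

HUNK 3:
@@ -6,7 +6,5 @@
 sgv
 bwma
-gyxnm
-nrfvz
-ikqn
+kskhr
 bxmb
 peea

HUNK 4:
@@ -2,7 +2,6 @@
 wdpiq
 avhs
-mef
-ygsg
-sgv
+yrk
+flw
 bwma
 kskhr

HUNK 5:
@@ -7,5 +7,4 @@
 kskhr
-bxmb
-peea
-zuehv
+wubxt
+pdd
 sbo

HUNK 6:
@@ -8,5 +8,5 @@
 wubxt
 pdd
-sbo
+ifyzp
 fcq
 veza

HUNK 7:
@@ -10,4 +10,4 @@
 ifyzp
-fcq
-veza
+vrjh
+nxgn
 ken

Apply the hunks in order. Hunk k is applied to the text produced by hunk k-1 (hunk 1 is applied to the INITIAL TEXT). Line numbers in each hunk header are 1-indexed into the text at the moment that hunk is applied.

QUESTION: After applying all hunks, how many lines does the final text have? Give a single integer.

Answer: 13

Derivation:
Hunk 1: at line 9 remove [wolg,jktgc] add [zuehv,sbo,fcq] -> 15 lines: gebeq wdpiq avhs mef ygsg icwpi nrfvz ikqn bxmb peea zuehv sbo fcq veza ken
Hunk 2: at line 5 remove [icwpi] add [sgv,bwma,gyxnm] -> 17 lines: gebeq wdpiq avhs mef ygsg sgv bwma gyxnm nrfvz ikqn bxmb peea zuehv sbo fcq veza ken
Hunk 3: at line 6 remove [gyxnm,nrfvz,ikqn] add [kskhr] -> 15 lines: gebeq wdpiq avhs mef ygsg sgv bwma kskhr bxmb peea zuehv sbo fcq veza ken
Hunk 4: at line 2 remove [mef,ygsg,sgv] add [yrk,flw] -> 14 lines: gebeq wdpiq avhs yrk flw bwma kskhr bxmb peea zuehv sbo fcq veza ken
Hunk 5: at line 7 remove [bxmb,peea,zuehv] add [wubxt,pdd] -> 13 lines: gebeq wdpiq avhs yrk flw bwma kskhr wubxt pdd sbo fcq veza ken
Hunk 6: at line 8 remove [sbo] add [ifyzp] -> 13 lines: gebeq wdpiq avhs yrk flw bwma kskhr wubxt pdd ifyzp fcq veza ken
Hunk 7: at line 10 remove [fcq,veza] add [vrjh,nxgn] -> 13 lines: gebeq wdpiq avhs yrk flw bwma kskhr wubxt pdd ifyzp vrjh nxgn ken
Final line count: 13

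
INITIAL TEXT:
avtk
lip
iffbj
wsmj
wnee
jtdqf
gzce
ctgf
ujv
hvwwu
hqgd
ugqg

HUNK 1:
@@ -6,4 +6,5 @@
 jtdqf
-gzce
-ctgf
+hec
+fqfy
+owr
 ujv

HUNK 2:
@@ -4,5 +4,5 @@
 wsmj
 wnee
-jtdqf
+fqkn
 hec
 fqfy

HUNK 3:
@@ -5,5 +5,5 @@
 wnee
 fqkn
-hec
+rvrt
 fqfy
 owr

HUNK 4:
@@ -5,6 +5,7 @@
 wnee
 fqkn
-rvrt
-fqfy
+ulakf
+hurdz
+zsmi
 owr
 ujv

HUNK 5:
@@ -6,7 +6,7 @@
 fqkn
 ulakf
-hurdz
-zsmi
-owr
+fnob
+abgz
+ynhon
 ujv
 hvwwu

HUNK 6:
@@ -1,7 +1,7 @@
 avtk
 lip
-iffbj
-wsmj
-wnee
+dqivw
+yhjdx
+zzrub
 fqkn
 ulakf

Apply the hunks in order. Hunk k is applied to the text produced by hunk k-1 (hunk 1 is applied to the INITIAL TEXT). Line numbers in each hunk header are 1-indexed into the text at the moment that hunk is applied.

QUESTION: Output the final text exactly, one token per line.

Hunk 1: at line 6 remove [gzce,ctgf] add [hec,fqfy,owr] -> 13 lines: avtk lip iffbj wsmj wnee jtdqf hec fqfy owr ujv hvwwu hqgd ugqg
Hunk 2: at line 4 remove [jtdqf] add [fqkn] -> 13 lines: avtk lip iffbj wsmj wnee fqkn hec fqfy owr ujv hvwwu hqgd ugqg
Hunk 3: at line 5 remove [hec] add [rvrt] -> 13 lines: avtk lip iffbj wsmj wnee fqkn rvrt fqfy owr ujv hvwwu hqgd ugqg
Hunk 4: at line 5 remove [rvrt,fqfy] add [ulakf,hurdz,zsmi] -> 14 lines: avtk lip iffbj wsmj wnee fqkn ulakf hurdz zsmi owr ujv hvwwu hqgd ugqg
Hunk 5: at line 6 remove [hurdz,zsmi,owr] add [fnob,abgz,ynhon] -> 14 lines: avtk lip iffbj wsmj wnee fqkn ulakf fnob abgz ynhon ujv hvwwu hqgd ugqg
Hunk 6: at line 1 remove [iffbj,wsmj,wnee] add [dqivw,yhjdx,zzrub] -> 14 lines: avtk lip dqivw yhjdx zzrub fqkn ulakf fnob abgz ynhon ujv hvwwu hqgd ugqg

Answer: avtk
lip
dqivw
yhjdx
zzrub
fqkn
ulakf
fnob
abgz
ynhon
ujv
hvwwu
hqgd
ugqg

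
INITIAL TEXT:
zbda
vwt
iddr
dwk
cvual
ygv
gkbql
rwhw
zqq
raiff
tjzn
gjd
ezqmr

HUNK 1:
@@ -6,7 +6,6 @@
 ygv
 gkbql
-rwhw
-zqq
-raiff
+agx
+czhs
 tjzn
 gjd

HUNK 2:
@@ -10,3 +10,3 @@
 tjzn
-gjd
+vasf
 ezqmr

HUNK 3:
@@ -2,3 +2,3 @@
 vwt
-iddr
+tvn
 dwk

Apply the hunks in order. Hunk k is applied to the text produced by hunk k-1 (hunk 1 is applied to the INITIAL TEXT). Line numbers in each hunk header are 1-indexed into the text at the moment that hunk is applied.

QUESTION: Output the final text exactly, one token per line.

Hunk 1: at line 6 remove [rwhw,zqq,raiff] add [agx,czhs] -> 12 lines: zbda vwt iddr dwk cvual ygv gkbql agx czhs tjzn gjd ezqmr
Hunk 2: at line 10 remove [gjd] add [vasf] -> 12 lines: zbda vwt iddr dwk cvual ygv gkbql agx czhs tjzn vasf ezqmr
Hunk 3: at line 2 remove [iddr] add [tvn] -> 12 lines: zbda vwt tvn dwk cvual ygv gkbql agx czhs tjzn vasf ezqmr

Answer: zbda
vwt
tvn
dwk
cvual
ygv
gkbql
agx
czhs
tjzn
vasf
ezqmr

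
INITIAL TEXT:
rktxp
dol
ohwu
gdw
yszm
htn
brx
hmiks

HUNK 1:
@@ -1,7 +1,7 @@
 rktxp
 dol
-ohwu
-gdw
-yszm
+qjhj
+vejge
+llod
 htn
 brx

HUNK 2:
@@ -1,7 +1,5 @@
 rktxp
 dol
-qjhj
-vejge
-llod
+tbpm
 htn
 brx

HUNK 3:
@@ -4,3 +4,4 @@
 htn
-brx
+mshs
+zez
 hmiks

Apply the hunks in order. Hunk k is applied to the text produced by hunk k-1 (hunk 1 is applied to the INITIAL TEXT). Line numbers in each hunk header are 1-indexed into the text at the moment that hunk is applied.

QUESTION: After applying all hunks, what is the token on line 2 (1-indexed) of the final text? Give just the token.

Hunk 1: at line 1 remove [ohwu,gdw,yszm] add [qjhj,vejge,llod] -> 8 lines: rktxp dol qjhj vejge llod htn brx hmiks
Hunk 2: at line 1 remove [qjhj,vejge,llod] add [tbpm] -> 6 lines: rktxp dol tbpm htn brx hmiks
Hunk 3: at line 4 remove [brx] add [mshs,zez] -> 7 lines: rktxp dol tbpm htn mshs zez hmiks
Final line 2: dol

Answer: dol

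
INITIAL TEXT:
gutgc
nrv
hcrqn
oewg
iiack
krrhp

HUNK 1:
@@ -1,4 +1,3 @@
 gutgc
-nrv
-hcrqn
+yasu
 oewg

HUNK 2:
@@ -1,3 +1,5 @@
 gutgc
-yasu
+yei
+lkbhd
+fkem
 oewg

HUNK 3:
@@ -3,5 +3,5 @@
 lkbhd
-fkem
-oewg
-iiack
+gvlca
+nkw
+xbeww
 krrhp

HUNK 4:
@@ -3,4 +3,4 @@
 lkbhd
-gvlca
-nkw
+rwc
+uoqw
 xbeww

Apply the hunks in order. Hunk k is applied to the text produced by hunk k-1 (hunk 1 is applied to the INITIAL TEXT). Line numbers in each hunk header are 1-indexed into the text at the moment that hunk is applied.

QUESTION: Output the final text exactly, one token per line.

Answer: gutgc
yei
lkbhd
rwc
uoqw
xbeww
krrhp

Derivation:
Hunk 1: at line 1 remove [nrv,hcrqn] add [yasu] -> 5 lines: gutgc yasu oewg iiack krrhp
Hunk 2: at line 1 remove [yasu] add [yei,lkbhd,fkem] -> 7 lines: gutgc yei lkbhd fkem oewg iiack krrhp
Hunk 3: at line 3 remove [fkem,oewg,iiack] add [gvlca,nkw,xbeww] -> 7 lines: gutgc yei lkbhd gvlca nkw xbeww krrhp
Hunk 4: at line 3 remove [gvlca,nkw] add [rwc,uoqw] -> 7 lines: gutgc yei lkbhd rwc uoqw xbeww krrhp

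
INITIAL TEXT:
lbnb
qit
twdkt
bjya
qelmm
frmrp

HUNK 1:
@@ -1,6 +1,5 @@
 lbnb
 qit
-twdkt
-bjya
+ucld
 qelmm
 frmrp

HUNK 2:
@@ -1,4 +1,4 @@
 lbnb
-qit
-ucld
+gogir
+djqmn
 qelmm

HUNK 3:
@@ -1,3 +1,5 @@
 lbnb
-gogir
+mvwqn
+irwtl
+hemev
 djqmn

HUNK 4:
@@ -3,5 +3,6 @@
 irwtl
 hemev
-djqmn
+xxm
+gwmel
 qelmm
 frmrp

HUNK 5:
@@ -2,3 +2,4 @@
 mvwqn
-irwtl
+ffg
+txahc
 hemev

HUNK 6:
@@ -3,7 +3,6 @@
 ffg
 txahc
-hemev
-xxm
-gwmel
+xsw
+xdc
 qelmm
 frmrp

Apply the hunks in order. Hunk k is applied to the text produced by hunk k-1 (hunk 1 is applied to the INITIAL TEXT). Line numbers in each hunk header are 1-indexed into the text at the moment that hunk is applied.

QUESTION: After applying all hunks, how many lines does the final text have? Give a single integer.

Answer: 8

Derivation:
Hunk 1: at line 1 remove [twdkt,bjya] add [ucld] -> 5 lines: lbnb qit ucld qelmm frmrp
Hunk 2: at line 1 remove [qit,ucld] add [gogir,djqmn] -> 5 lines: lbnb gogir djqmn qelmm frmrp
Hunk 3: at line 1 remove [gogir] add [mvwqn,irwtl,hemev] -> 7 lines: lbnb mvwqn irwtl hemev djqmn qelmm frmrp
Hunk 4: at line 3 remove [djqmn] add [xxm,gwmel] -> 8 lines: lbnb mvwqn irwtl hemev xxm gwmel qelmm frmrp
Hunk 5: at line 2 remove [irwtl] add [ffg,txahc] -> 9 lines: lbnb mvwqn ffg txahc hemev xxm gwmel qelmm frmrp
Hunk 6: at line 3 remove [hemev,xxm,gwmel] add [xsw,xdc] -> 8 lines: lbnb mvwqn ffg txahc xsw xdc qelmm frmrp
Final line count: 8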